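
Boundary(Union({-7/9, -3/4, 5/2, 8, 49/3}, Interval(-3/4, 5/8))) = {-7/9, -3/4, 5/8, 5/2, 8, 49/3}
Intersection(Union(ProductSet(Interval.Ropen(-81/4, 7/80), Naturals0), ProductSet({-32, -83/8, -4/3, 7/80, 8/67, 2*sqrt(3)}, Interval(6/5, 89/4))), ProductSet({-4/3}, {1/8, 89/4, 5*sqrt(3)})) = ProductSet({-4/3}, {89/4, 5*sqrt(3)})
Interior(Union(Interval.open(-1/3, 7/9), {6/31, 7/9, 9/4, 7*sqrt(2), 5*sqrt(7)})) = Interval.open(-1/3, 7/9)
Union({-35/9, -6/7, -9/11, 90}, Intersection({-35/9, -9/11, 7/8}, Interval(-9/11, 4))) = {-35/9, -6/7, -9/11, 7/8, 90}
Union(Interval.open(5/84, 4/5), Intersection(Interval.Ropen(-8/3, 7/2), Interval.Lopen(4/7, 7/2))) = Interval.open(5/84, 7/2)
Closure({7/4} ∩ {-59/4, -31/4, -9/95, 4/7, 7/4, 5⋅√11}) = {7/4}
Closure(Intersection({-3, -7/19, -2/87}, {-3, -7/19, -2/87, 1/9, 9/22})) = {-3, -7/19, -2/87}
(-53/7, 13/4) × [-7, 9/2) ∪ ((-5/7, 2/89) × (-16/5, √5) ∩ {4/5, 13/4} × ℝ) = (-53/7, 13/4) × [-7, 9/2)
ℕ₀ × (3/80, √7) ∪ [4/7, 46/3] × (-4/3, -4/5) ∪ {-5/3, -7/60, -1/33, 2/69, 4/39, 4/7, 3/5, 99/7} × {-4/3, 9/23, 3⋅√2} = (ℕ₀ × (3/80, √7)) ∪ ([4/7, 46/3] × (-4/3, -4/5)) ∪ ({-5/3, -7/60, -1/33, 2/69, 4/39, 4/7, 3/5, 99/7} × {-4/3, 9/23, 3⋅√2})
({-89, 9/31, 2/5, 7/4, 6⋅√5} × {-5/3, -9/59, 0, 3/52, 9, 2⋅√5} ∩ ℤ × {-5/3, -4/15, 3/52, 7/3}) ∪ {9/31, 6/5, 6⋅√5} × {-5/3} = ({-89} × {-5/3, 3/52}) ∪ ({9/31, 6/5, 6⋅√5} × {-5/3})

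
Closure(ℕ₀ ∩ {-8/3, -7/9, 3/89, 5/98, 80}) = {80}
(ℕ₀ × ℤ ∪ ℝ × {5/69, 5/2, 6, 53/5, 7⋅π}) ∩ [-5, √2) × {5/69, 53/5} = [-5, √2) × {5/69, 53/5}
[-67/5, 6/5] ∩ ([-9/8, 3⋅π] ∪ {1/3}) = [-9/8, 6/5]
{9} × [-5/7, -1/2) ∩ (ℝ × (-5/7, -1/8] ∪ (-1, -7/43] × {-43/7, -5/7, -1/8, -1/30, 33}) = {9} × (-5/7, -1/2)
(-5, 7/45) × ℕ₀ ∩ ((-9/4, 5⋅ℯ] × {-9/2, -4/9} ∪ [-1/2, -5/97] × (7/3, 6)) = [-1/2, -5/97] × {3, 4, 5}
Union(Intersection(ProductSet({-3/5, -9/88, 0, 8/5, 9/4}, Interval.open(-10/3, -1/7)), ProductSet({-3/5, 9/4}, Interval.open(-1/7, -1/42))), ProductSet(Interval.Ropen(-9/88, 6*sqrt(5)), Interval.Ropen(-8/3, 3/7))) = ProductSet(Interval.Ropen(-9/88, 6*sqrt(5)), Interval.Ropen(-8/3, 3/7))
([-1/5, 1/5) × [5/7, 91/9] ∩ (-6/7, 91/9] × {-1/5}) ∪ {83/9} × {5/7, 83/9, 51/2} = {83/9} × {5/7, 83/9, 51/2}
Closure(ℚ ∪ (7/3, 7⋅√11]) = ℚ ∪ (-∞, ∞)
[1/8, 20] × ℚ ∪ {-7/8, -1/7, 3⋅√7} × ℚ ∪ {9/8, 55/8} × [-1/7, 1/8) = ({9/8, 55/8} × [-1/7, 1/8)) ∪ (({-7/8, -1/7} ∪ [1/8, 20]) × ℚ)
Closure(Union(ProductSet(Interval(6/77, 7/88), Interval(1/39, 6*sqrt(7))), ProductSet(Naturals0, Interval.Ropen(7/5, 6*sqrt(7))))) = Union(ProductSet(Interval(6/77, 7/88), Interval(1/39, 6*sqrt(7))), ProductSet(Naturals0, Interval(7/5, 6*sqrt(7))))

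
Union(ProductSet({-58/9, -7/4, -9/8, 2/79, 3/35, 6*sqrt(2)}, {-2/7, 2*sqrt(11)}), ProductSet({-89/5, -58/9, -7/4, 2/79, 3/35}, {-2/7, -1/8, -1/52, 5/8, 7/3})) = Union(ProductSet({-89/5, -58/9, -7/4, 2/79, 3/35}, {-2/7, -1/8, -1/52, 5/8, 7/3}), ProductSet({-58/9, -7/4, -9/8, 2/79, 3/35, 6*sqrt(2)}, {-2/7, 2*sqrt(11)}))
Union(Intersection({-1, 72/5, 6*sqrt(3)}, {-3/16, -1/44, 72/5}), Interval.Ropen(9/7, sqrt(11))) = Union({72/5}, Interval.Ropen(9/7, sqrt(11)))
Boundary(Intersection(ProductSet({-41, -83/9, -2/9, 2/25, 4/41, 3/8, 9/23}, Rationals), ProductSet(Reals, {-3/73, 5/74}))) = ProductSet({-41, -83/9, -2/9, 2/25, 4/41, 3/8, 9/23}, {-3/73, 5/74})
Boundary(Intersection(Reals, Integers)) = Integers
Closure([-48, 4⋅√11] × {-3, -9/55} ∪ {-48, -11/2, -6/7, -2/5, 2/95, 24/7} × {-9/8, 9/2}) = ({-48, -11/2, -6/7, -2/5, 2/95, 24/7} × {-9/8, 9/2}) ∪ ([-48, 4⋅√11] × {-3, -9/55})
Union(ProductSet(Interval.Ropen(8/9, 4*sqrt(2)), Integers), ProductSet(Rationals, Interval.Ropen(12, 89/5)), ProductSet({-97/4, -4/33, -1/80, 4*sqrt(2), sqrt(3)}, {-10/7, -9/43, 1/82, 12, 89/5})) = Union(ProductSet({-97/4, -4/33, -1/80, 4*sqrt(2), sqrt(3)}, {-10/7, -9/43, 1/82, 12, 89/5}), ProductSet(Interval.Ropen(8/9, 4*sqrt(2)), Integers), ProductSet(Rationals, Interval.Ropen(12, 89/5)))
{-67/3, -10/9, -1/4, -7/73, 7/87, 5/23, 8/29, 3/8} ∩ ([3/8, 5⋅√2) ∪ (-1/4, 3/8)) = {-7/73, 7/87, 5/23, 8/29, 3/8}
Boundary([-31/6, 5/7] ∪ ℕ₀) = {-31/6, 5/7} ∪ (ℕ₀ \ (-31/6, 5/7))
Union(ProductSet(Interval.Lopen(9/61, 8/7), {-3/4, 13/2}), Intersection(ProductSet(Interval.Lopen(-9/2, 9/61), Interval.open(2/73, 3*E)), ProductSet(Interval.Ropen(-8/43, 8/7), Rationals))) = Union(ProductSet(Interval(-8/43, 9/61), Intersection(Interval.open(2/73, 3*E), Rationals)), ProductSet(Interval.Lopen(9/61, 8/7), {-3/4, 13/2}))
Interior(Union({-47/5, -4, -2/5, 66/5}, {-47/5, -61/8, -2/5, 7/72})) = EmptySet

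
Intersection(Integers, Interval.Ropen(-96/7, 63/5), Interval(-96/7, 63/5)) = Range(-13, 13, 1)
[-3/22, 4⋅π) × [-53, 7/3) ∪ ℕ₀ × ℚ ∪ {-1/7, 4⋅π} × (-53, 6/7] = (ℕ₀ × ℚ) ∪ ({-1/7, 4⋅π} × (-53, 6/7]) ∪ ([-3/22, 4⋅π) × [-53, 7/3))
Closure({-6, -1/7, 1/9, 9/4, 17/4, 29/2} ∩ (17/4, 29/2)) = ∅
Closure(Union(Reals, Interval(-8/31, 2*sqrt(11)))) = Interval(-oo, oo)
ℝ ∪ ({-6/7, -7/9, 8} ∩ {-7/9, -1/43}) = ℝ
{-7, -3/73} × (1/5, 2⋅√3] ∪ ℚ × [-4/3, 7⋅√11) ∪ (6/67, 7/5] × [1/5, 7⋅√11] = (ℚ × [-4/3, 7⋅√11)) ∪ ((6/67, 7/5] × [1/5, 7⋅√11])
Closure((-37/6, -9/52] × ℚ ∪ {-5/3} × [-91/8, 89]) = [-37/6, -9/52] × ℝ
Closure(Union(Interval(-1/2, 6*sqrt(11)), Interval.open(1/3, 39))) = Interval(-1/2, 39)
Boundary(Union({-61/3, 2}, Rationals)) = Reals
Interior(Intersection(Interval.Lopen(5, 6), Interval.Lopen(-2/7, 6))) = Interval.open(5, 6)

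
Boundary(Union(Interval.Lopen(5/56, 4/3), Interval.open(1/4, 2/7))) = {5/56, 4/3}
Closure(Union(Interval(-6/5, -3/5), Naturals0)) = Union(Complement(Naturals0, Interval.open(-6/5, -3/5)), Interval(-6/5, -3/5), Naturals0)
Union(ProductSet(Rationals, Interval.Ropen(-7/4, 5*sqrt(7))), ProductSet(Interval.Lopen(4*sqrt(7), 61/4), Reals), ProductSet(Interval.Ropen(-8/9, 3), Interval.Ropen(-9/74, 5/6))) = Union(ProductSet(Interval.Ropen(-8/9, 3), Interval.Ropen(-9/74, 5/6)), ProductSet(Interval.Lopen(4*sqrt(7), 61/4), Reals), ProductSet(Rationals, Interval.Ropen(-7/4, 5*sqrt(7))))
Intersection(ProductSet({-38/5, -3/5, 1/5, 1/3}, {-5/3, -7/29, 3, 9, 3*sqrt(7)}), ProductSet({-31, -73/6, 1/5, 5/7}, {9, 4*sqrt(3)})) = ProductSet({1/5}, {9})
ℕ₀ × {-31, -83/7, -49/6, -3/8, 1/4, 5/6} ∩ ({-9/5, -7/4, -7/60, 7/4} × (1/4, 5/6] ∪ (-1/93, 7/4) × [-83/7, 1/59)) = {0, 1} × {-83/7, -49/6, -3/8}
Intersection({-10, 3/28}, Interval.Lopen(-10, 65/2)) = {3/28}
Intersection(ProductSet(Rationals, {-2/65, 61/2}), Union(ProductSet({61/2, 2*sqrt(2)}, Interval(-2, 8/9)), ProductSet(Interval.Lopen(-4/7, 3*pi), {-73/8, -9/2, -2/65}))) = ProductSet(Union({61/2}, Intersection(Interval.Lopen(-4/7, 3*pi), Rationals)), {-2/65})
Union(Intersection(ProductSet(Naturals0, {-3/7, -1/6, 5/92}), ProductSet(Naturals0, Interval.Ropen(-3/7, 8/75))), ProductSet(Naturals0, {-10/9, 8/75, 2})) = ProductSet(Naturals0, {-10/9, -3/7, -1/6, 5/92, 8/75, 2})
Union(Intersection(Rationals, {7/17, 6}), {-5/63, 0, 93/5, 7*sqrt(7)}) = {-5/63, 0, 7/17, 6, 93/5, 7*sqrt(7)}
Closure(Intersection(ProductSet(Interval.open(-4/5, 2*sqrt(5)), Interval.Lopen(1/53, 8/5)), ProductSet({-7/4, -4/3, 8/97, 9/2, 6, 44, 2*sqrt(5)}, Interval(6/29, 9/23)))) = ProductSet({8/97}, Interval(6/29, 9/23))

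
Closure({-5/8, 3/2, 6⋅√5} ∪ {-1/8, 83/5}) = {-5/8, -1/8, 3/2, 83/5, 6⋅√5}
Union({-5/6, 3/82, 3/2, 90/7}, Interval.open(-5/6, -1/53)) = Union({3/82, 3/2, 90/7}, Interval.Ropen(-5/6, -1/53))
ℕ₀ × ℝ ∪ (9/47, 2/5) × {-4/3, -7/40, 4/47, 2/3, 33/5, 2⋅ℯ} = (ℕ₀ × ℝ) ∪ ((9/47, 2/5) × {-4/3, -7/40, 4/47, 2/3, 33/5, 2⋅ℯ})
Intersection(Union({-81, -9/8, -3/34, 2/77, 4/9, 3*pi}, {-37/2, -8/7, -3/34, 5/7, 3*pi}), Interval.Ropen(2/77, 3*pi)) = {2/77, 4/9, 5/7}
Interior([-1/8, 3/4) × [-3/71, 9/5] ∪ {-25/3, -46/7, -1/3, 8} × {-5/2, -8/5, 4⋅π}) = (-1/8, 3/4) × (-3/71, 9/5)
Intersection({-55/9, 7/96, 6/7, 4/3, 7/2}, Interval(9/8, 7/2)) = {4/3, 7/2}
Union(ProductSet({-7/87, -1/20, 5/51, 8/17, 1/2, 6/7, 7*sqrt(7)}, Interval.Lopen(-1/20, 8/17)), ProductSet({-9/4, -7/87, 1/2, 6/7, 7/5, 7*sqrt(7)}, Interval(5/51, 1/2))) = Union(ProductSet({-9/4, -7/87, 1/2, 6/7, 7/5, 7*sqrt(7)}, Interval(5/51, 1/2)), ProductSet({-7/87, -1/20, 5/51, 8/17, 1/2, 6/7, 7*sqrt(7)}, Interval.Lopen(-1/20, 8/17)))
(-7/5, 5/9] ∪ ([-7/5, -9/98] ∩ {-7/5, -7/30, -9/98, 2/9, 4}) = [-7/5, 5/9]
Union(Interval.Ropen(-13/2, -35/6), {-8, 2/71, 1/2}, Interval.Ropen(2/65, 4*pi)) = Union({-8, 2/71}, Interval.Ropen(-13/2, -35/6), Interval.Ropen(2/65, 4*pi))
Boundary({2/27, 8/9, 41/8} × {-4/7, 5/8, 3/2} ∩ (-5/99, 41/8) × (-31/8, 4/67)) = {2/27, 8/9} × {-4/7}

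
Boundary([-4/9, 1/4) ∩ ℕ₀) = {0}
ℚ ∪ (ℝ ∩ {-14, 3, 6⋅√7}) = ℚ ∪ {6⋅√7}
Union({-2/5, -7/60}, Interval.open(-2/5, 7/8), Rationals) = Union(Interval(-2/5, 7/8), Rationals)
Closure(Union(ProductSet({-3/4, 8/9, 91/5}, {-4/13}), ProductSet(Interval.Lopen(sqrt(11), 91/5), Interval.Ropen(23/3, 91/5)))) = Union(ProductSet({91/5, sqrt(11)}, Interval(23/3, 91/5)), ProductSet({-3/4, 8/9, 91/5}, {-4/13}), ProductSet(Interval(sqrt(11), 91/5), {23/3, 91/5}), ProductSet(Interval.Lopen(sqrt(11), 91/5), Interval.Ropen(23/3, 91/5)))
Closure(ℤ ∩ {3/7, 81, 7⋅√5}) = {81}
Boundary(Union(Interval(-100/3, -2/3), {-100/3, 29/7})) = {-100/3, -2/3, 29/7}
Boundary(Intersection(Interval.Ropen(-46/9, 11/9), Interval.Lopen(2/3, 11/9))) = {2/3, 11/9}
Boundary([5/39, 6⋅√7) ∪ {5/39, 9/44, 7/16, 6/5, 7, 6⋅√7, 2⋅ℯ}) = {5/39, 6⋅√7}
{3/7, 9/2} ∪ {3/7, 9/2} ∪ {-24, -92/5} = {-24, -92/5, 3/7, 9/2}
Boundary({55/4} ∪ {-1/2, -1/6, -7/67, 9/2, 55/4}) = {-1/2, -1/6, -7/67, 9/2, 55/4}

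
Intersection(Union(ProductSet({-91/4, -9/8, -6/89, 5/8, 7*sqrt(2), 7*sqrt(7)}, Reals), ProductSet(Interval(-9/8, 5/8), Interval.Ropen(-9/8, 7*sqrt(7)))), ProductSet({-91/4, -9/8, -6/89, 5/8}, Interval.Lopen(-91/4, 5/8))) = ProductSet({-91/4, -9/8, -6/89, 5/8}, Interval.Lopen(-91/4, 5/8))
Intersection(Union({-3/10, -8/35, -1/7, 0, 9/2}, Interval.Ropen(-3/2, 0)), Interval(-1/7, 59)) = Union({9/2}, Interval(-1/7, 0))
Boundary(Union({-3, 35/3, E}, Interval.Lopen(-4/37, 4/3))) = {-3, -4/37, 4/3, 35/3, E}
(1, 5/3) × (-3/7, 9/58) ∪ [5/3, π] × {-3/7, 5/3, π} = ([5/3, π] × {-3/7, 5/3, π}) ∪ ((1, 5/3) × (-3/7, 9/58))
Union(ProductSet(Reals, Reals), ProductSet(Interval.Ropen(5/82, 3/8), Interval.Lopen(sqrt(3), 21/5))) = ProductSet(Reals, Reals)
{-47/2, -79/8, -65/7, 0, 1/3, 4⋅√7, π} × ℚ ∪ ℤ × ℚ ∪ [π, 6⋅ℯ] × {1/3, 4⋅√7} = ([π, 6⋅ℯ] × {1/3, 4⋅√7}) ∪ ((ℤ ∪ {-47/2, -79/8, -65/7, 1/3, 4⋅√7, π}) × ℚ)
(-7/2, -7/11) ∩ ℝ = (-7/2, -7/11)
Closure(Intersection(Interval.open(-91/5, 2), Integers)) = Range(-18, 2, 1)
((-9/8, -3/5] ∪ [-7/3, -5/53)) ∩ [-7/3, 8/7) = [-7/3, -5/53)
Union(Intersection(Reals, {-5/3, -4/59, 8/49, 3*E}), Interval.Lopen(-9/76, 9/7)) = Union({-5/3, 3*E}, Interval.Lopen(-9/76, 9/7))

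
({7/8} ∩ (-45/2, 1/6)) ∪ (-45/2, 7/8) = (-45/2, 7/8)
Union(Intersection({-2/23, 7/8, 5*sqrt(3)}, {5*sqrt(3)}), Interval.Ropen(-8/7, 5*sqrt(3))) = Interval(-8/7, 5*sqrt(3))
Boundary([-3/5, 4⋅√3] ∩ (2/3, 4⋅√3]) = {2/3, 4⋅√3}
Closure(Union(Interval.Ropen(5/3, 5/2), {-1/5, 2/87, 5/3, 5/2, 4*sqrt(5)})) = Union({-1/5, 2/87, 4*sqrt(5)}, Interval(5/3, 5/2))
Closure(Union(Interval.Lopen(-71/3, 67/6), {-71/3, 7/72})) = Interval(-71/3, 67/6)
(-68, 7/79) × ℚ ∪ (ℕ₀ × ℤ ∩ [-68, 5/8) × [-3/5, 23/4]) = (-68, 7/79) × ℚ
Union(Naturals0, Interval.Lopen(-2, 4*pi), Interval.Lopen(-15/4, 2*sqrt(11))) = Union(Interval.Lopen(-15/4, 4*pi), Naturals0)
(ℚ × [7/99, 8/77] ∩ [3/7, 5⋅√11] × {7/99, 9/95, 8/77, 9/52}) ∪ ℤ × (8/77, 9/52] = (ℤ × (8/77, 9/52]) ∪ ((ℚ ∩ [3/7, 5⋅√11]) × {7/99, 9/95, 8/77})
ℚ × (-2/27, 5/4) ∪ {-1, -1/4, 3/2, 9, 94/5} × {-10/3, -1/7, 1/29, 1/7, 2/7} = (ℚ × (-2/27, 5/4)) ∪ ({-1, -1/4, 3/2, 9, 94/5} × {-10/3, -1/7, 1/29, 1/7, 2/7})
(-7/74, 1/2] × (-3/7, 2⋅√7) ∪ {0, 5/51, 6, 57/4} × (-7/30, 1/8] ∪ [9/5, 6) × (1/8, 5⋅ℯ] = ({0, 5/51, 6, 57/4} × (-7/30, 1/8]) ∪ ([9/5, 6) × (1/8, 5⋅ℯ]) ∪ ((-7/74, 1/2] × (-3/7, 2⋅√7))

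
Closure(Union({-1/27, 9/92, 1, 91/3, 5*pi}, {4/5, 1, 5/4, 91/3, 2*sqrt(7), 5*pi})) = {-1/27, 9/92, 4/5, 1, 5/4, 91/3, 2*sqrt(7), 5*pi}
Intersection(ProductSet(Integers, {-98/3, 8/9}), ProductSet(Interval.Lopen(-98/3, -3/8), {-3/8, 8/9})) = ProductSet(Range(-32, 0, 1), {8/9})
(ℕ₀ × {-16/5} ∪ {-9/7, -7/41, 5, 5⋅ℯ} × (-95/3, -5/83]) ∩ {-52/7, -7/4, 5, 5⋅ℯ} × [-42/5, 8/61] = {5, 5⋅ℯ} × [-42/5, -5/83]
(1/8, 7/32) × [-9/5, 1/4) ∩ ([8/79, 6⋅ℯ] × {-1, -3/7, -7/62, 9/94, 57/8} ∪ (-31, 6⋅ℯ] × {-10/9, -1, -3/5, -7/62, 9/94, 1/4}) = (1/8, 7/32) × {-10/9, -1, -3/5, -3/7, -7/62, 9/94}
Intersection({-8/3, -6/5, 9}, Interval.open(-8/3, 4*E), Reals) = {-6/5, 9}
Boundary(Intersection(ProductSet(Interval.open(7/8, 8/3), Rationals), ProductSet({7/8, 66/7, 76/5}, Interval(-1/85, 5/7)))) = EmptySet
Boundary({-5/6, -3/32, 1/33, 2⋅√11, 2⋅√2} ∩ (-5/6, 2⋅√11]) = {-3/32, 1/33, 2⋅√11, 2⋅√2}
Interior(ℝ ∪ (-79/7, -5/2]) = (-∞, ∞)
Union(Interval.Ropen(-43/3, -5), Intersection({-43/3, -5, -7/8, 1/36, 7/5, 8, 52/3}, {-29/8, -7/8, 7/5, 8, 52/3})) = Union({-7/8, 7/5, 8, 52/3}, Interval.Ropen(-43/3, -5))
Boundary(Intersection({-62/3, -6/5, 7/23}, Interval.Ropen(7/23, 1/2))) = {7/23}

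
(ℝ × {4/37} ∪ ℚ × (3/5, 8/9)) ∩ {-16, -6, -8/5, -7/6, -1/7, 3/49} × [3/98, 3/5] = {-16, -6, -8/5, -7/6, -1/7, 3/49} × {4/37}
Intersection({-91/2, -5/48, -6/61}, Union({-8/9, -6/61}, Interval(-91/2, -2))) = {-91/2, -6/61}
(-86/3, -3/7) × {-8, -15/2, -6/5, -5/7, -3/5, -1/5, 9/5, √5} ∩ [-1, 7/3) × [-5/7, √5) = [-1, -3/7) × {-5/7, -3/5, -1/5, 9/5}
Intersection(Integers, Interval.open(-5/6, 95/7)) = Range(0, 14, 1)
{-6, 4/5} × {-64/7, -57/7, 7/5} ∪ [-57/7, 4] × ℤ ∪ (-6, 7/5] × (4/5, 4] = ([-57/7, 4] × ℤ) ∪ ({-6, 4/5} × {-64/7, -57/7, 7/5}) ∪ ((-6, 7/5] × (4/5, 4])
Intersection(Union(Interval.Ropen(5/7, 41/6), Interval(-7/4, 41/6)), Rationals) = Intersection(Interval(-7/4, 41/6), Rationals)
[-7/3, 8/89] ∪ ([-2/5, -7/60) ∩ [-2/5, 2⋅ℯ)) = [-7/3, 8/89]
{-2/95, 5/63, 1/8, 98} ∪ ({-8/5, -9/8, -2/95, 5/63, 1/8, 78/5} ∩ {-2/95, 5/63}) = {-2/95, 5/63, 1/8, 98}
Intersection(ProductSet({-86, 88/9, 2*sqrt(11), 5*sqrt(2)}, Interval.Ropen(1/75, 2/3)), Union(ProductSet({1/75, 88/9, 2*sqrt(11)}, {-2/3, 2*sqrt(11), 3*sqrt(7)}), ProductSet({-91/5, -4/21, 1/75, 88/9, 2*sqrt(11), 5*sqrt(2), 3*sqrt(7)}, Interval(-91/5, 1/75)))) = ProductSet({88/9, 2*sqrt(11), 5*sqrt(2)}, {1/75})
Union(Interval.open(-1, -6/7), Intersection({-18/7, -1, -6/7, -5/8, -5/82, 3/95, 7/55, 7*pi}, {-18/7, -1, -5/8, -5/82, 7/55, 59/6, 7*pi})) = Union({-18/7, -5/8, -5/82, 7/55, 7*pi}, Interval.Ropen(-1, -6/7))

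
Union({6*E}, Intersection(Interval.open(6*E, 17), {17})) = {6*E}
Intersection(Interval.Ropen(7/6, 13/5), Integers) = Range(2, 3, 1)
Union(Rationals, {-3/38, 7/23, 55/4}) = Rationals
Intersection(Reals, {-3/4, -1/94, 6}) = {-3/4, -1/94, 6}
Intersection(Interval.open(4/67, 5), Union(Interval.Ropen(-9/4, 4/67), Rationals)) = Intersection(Interval.open(4/67, 5), Rationals)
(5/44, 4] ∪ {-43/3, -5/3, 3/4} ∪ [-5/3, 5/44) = {-43/3} ∪ [-5/3, 5/44) ∪ (5/44, 4]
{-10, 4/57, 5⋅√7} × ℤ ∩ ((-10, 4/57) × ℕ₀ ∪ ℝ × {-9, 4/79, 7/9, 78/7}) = {-10, 4/57, 5⋅√7} × {-9}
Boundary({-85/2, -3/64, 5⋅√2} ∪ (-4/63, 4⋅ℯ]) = {-85/2, -4/63, 4⋅ℯ}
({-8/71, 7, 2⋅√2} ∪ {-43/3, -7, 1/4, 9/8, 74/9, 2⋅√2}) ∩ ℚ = {-43/3, -7, -8/71, 1/4, 9/8, 7, 74/9}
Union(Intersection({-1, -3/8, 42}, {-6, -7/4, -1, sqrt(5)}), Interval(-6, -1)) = Interval(-6, -1)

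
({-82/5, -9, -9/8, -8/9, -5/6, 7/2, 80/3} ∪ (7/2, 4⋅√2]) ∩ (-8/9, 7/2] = {-5/6, 7/2}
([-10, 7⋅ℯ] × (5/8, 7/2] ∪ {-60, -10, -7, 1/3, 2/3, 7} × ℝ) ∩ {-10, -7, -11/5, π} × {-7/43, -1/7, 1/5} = {-10, -7} × {-7/43, -1/7, 1/5}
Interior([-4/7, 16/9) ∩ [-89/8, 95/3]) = (-4/7, 16/9)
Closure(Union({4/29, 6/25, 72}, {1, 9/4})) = {4/29, 6/25, 1, 9/4, 72}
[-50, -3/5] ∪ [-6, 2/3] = [-50, 2/3]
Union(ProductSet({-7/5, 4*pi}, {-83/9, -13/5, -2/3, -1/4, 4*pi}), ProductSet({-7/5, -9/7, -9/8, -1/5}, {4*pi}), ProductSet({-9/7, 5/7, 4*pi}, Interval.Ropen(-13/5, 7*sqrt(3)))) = Union(ProductSet({-7/5, 4*pi}, {-83/9, -13/5, -2/3, -1/4, 4*pi}), ProductSet({-9/7, 5/7, 4*pi}, Interval.Ropen(-13/5, 7*sqrt(3))), ProductSet({-7/5, -9/7, -9/8, -1/5}, {4*pi}))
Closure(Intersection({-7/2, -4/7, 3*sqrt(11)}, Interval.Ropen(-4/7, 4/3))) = {-4/7}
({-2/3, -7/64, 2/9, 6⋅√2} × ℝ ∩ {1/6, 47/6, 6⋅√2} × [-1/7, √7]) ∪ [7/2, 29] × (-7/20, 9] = [7/2, 29] × (-7/20, 9]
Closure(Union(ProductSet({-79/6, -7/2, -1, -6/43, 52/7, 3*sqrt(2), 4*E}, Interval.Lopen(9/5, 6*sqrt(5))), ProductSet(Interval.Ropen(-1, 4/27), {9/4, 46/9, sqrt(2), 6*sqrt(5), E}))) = Union(ProductSet({-79/6, -7/2, -1, -6/43, 52/7, 3*sqrt(2), 4*E}, Interval(9/5, 6*sqrt(5))), ProductSet(Interval(-1, 4/27), {9/4, 46/9, sqrt(2), 6*sqrt(5), E}))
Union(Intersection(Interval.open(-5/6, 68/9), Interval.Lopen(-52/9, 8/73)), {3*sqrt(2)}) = Union({3*sqrt(2)}, Interval.Lopen(-5/6, 8/73))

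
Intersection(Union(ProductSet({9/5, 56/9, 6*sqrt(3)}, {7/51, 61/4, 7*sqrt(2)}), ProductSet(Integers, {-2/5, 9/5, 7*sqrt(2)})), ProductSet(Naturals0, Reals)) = ProductSet(Naturals0, {-2/5, 9/5, 7*sqrt(2)})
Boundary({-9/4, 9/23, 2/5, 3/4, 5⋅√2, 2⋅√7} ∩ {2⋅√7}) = {2⋅√7}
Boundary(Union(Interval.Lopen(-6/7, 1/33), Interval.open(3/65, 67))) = {-6/7, 1/33, 3/65, 67}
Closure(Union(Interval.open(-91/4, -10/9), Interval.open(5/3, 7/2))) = Union(Interval(-91/4, -10/9), Interval(5/3, 7/2))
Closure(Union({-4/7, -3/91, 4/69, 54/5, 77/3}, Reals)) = Reals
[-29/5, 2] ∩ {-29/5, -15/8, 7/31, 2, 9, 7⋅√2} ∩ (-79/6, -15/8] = {-29/5, -15/8}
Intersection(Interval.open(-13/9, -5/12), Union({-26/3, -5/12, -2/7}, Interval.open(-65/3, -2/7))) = Interval.open(-13/9, -5/12)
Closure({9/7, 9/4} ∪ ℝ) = ℝ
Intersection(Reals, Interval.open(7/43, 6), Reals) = Interval.open(7/43, 6)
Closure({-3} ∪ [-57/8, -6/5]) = [-57/8, -6/5]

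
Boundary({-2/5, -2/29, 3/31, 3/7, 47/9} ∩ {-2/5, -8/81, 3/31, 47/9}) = {-2/5, 3/31, 47/9}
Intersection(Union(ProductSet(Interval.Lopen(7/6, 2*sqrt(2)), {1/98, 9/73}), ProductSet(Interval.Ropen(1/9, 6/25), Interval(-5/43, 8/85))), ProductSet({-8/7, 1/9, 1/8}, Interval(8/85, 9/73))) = ProductSet({1/9, 1/8}, {8/85})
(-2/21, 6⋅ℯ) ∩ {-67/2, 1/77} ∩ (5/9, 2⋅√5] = ∅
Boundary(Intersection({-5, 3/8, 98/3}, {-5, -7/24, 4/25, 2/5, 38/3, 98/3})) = {-5, 98/3}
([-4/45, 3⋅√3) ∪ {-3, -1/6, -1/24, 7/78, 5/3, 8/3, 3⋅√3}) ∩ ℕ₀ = {0, 1, …, 5}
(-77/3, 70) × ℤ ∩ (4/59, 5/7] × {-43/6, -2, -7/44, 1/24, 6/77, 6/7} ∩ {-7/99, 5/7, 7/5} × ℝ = {5/7} × {-2}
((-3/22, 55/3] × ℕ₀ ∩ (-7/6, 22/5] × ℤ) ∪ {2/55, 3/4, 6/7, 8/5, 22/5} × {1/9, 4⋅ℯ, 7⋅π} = ((-3/22, 22/5] × ℕ₀) ∪ ({2/55, 3/4, 6/7, 8/5, 22/5} × {1/9, 4⋅ℯ, 7⋅π})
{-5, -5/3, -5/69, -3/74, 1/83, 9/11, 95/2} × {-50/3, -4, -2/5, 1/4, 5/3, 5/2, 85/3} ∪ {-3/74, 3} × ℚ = ({-3/74, 3} × ℚ) ∪ ({-5, -5/3, -5/69, -3/74, 1/83, 9/11, 95/2} × {-50/3, -4, -2/5, 1/4, 5/3, 5/2, 85/3})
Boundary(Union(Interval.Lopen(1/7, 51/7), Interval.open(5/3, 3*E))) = {1/7, 3*E}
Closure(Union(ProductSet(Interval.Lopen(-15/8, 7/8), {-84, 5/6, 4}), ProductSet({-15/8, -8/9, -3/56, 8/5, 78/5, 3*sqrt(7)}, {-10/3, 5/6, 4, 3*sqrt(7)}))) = Union(ProductSet({-15/8, -8/9, -3/56, 8/5, 78/5, 3*sqrt(7)}, {-10/3, 5/6, 4, 3*sqrt(7)}), ProductSet(Interval(-15/8, 7/8), {-84, 5/6, 4}))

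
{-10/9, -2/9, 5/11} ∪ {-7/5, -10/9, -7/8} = {-7/5, -10/9, -7/8, -2/9, 5/11}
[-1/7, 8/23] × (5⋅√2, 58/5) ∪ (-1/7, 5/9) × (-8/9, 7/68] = ((-1/7, 5/9) × (-8/9, 7/68]) ∪ ([-1/7, 8/23] × (5⋅√2, 58/5))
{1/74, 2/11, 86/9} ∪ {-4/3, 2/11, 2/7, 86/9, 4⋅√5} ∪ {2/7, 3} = {-4/3, 1/74, 2/11, 2/7, 3, 86/9, 4⋅√5}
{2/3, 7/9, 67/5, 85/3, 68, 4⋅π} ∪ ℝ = ℝ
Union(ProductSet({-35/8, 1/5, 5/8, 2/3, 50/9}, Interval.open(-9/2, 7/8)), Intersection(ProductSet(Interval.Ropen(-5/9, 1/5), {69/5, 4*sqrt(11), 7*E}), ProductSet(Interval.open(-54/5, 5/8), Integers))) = ProductSet({-35/8, 1/5, 5/8, 2/3, 50/9}, Interval.open(-9/2, 7/8))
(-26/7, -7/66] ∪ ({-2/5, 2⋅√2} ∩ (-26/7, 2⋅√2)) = (-26/7, -7/66]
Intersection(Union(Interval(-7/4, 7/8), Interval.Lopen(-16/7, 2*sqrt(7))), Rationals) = Intersection(Interval.Lopen(-16/7, 2*sqrt(7)), Rationals)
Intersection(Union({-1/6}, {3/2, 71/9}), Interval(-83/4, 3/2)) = {-1/6, 3/2}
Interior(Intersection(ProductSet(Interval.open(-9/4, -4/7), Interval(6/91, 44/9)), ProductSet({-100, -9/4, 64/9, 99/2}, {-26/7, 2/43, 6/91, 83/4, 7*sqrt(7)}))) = EmptySet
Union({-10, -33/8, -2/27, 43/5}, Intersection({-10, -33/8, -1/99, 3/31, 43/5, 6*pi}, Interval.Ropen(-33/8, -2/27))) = {-10, -33/8, -2/27, 43/5}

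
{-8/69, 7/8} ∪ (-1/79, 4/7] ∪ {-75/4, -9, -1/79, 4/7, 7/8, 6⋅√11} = {-75/4, -9, -8/69, 7/8, 6⋅√11} ∪ [-1/79, 4/7]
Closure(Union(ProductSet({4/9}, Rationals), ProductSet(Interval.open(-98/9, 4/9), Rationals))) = ProductSet(Interval(-98/9, 4/9), Reals)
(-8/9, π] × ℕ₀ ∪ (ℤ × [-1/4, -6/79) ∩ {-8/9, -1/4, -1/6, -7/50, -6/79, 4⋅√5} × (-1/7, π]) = (-8/9, π] × ℕ₀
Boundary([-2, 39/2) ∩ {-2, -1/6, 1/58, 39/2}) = {-2, -1/6, 1/58}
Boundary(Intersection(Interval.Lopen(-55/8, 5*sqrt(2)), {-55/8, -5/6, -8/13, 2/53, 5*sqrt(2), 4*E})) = {-5/6, -8/13, 2/53, 5*sqrt(2)}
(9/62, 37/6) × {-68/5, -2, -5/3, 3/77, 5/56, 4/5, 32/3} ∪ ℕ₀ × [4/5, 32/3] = (ℕ₀ × [4/5, 32/3]) ∪ ((9/62, 37/6) × {-68/5, -2, -5/3, 3/77, 5/56, 4/5, 32/3})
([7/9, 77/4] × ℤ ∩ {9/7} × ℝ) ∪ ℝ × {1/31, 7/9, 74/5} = ({9/7} × ℤ) ∪ (ℝ × {1/31, 7/9, 74/5})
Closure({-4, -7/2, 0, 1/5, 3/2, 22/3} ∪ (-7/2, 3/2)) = {-4, 22/3} ∪ [-7/2, 3/2]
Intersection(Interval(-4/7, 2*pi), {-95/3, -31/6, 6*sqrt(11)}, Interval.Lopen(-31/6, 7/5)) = EmptySet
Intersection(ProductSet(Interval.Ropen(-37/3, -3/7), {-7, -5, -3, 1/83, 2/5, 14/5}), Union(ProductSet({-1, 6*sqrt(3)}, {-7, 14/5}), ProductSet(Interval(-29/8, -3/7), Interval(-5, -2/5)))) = Union(ProductSet({-1}, {-7, 14/5}), ProductSet(Interval.Ropen(-29/8, -3/7), {-5, -3}))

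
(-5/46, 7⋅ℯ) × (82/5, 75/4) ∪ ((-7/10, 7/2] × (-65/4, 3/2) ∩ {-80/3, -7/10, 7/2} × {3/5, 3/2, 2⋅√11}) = ({7/2} × {3/5}) ∪ ((-5/46, 7⋅ℯ) × (82/5, 75/4))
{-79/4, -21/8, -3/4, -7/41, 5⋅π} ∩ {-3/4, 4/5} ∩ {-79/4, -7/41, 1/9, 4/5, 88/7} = ∅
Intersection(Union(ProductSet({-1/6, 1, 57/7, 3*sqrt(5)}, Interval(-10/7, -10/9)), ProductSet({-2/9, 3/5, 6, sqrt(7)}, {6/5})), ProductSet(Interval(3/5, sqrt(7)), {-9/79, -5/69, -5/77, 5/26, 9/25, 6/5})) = ProductSet({3/5, sqrt(7)}, {6/5})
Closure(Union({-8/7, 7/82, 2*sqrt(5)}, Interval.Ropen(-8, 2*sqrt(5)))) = Interval(-8, 2*sqrt(5))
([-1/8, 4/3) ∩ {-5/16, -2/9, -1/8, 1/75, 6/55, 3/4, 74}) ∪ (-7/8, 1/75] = (-7/8, 1/75] ∪ {6/55, 3/4}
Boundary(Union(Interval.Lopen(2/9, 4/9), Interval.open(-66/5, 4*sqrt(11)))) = {-66/5, 4*sqrt(11)}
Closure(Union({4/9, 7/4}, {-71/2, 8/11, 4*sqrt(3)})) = {-71/2, 4/9, 8/11, 7/4, 4*sqrt(3)}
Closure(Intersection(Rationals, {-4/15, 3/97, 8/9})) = {-4/15, 3/97, 8/9}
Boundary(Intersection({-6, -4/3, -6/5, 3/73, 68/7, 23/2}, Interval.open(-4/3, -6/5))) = EmptySet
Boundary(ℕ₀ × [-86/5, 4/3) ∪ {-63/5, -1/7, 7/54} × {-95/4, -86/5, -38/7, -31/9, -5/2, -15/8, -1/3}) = (ℕ₀ × [-86/5, 4/3]) ∪ ({-63/5, -1/7, 7/54} × {-95/4, -86/5, -38/7, -31/9, -5/2, -15/8, -1/3})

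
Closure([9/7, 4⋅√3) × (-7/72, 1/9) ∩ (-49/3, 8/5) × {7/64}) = [9/7, 8/5] × {7/64}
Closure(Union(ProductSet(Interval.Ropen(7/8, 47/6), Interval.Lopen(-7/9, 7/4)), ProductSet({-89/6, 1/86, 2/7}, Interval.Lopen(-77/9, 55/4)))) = Union(ProductSet({7/8, 47/6}, Interval(-7/9, 7/4)), ProductSet({-89/6, 1/86, 2/7}, Interval(-77/9, 55/4)), ProductSet(Interval(7/8, 47/6), {-7/9, 7/4}), ProductSet(Interval.Ropen(7/8, 47/6), Interval.Lopen(-7/9, 7/4)))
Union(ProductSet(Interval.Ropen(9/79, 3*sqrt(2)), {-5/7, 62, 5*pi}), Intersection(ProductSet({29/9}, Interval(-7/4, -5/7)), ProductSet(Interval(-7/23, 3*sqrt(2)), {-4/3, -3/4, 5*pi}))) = Union(ProductSet({29/9}, {-4/3, -3/4}), ProductSet(Interval.Ropen(9/79, 3*sqrt(2)), {-5/7, 62, 5*pi}))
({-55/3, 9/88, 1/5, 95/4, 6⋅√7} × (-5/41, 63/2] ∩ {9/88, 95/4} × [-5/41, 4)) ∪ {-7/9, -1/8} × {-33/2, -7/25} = ({-7/9, -1/8} × {-33/2, -7/25}) ∪ ({9/88, 95/4} × (-5/41, 4))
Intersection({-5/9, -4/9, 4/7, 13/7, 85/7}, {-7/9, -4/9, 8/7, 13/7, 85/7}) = {-4/9, 13/7, 85/7}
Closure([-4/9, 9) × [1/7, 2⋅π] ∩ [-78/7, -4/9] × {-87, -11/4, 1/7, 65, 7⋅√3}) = {-4/9} × {1/7}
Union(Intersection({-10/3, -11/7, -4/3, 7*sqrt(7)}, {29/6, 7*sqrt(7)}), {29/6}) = {29/6, 7*sqrt(7)}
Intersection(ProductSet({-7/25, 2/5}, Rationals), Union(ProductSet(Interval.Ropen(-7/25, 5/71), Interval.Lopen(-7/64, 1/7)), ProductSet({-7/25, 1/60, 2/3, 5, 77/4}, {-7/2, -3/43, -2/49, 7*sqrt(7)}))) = ProductSet({-7/25}, Union({-7/2}, Intersection(Interval.Lopen(-7/64, 1/7), Rationals)))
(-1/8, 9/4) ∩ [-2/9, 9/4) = (-1/8, 9/4)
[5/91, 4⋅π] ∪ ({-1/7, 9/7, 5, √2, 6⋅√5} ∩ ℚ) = {-1/7} ∪ [5/91, 4⋅π]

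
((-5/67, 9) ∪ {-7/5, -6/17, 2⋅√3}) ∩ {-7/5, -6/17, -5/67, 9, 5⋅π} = {-7/5, -6/17}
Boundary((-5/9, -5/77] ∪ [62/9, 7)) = {-5/9, -5/77, 62/9, 7}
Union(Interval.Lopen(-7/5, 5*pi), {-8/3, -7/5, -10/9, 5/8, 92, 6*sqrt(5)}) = Union({-8/3, 92}, Interval(-7/5, 5*pi))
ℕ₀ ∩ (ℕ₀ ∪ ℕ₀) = ℕ₀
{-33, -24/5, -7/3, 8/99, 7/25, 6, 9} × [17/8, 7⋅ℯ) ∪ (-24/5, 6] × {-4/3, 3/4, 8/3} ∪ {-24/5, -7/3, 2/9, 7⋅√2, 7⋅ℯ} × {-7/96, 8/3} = ((-24/5, 6] × {-4/3, 3/4, 8/3}) ∪ ({-24/5, -7/3, 2/9, 7⋅√2, 7⋅ℯ} × {-7/96, 8/3}) ∪ ({-33, -24/5, -7/3, 8/99, 7/25, 6, 9} × [17/8, 7⋅ℯ))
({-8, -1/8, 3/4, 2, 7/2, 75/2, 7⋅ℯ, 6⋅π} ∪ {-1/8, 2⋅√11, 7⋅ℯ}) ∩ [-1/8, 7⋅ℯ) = {-1/8, 3/4, 2, 7/2, 2⋅√11, 6⋅π}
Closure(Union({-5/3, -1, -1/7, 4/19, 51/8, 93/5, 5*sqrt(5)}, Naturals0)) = Union({-5/3, -1, -1/7, 4/19, 51/8, 93/5, 5*sqrt(5)}, Naturals0)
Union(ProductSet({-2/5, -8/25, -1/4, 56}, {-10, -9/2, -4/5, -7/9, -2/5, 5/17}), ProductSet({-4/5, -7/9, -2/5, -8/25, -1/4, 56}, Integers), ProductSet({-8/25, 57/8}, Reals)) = Union(ProductSet({-8/25, 57/8}, Reals), ProductSet({-2/5, -8/25, -1/4, 56}, {-10, -9/2, -4/5, -7/9, -2/5, 5/17}), ProductSet({-4/5, -7/9, -2/5, -8/25, -1/4, 56}, Integers))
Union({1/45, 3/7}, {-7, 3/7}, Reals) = Reals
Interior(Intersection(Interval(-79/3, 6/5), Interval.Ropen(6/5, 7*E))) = EmptySet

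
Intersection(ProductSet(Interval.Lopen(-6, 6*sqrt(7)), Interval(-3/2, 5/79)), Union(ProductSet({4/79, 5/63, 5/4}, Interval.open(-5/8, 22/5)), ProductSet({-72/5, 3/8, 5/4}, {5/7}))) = ProductSet({4/79, 5/63, 5/4}, Interval.Lopen(-5/8, 5/79))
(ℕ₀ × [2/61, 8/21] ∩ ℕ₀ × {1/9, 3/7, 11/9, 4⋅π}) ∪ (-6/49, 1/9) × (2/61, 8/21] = (ℕ₀ × {1/9}) ∪ ((-6/49, 1/9) × (2/61, 8/21])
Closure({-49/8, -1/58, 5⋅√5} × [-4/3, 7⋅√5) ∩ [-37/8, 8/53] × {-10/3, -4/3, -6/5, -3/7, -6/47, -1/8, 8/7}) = {-1/58} × {-4/3, -6/5, -3/7, -6/47, -1/8, 8/7}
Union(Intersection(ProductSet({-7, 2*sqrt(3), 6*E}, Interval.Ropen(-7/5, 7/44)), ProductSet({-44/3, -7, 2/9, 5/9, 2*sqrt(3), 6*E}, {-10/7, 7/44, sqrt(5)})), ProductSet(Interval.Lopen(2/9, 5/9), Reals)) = ProductSet(Interval.Lopen(2/9, 5/9), Reals)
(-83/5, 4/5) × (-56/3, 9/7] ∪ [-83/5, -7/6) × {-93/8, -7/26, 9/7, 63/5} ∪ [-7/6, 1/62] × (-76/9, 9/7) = ([-83/5, -7/6) × {-93/8, -7/26, 9/7, 63/5}) ∪ ((-83/5, 4/5) × (-56/3, 9/7])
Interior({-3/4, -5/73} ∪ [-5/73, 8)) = (-5/73, 8)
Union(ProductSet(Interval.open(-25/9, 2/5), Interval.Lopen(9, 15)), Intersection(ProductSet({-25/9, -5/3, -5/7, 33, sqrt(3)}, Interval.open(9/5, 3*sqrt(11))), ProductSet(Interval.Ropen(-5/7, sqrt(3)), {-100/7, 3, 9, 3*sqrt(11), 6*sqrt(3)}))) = Union(ProductSet({-5/7}, {3, 9}), ProductSet(Interval.open(-25/9, 2/5), Interval.Lopen(9, 15)))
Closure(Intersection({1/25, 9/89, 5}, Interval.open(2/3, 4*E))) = {5}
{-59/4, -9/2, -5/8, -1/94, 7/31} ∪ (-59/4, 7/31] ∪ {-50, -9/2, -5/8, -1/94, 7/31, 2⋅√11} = {-50, 2⋅√11} ∪ [-59/4, 7/31]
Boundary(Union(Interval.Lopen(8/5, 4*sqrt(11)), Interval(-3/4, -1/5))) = {-3/4, -1/5, 8/5, 4*sqrt(11)}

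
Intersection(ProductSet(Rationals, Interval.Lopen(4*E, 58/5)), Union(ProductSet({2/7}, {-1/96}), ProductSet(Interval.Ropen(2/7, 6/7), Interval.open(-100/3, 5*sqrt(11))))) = ProductSet(Intersection(Interval.Ropen(2/7, 6/7), Rationals), Interval.Lopen(4*E, 58/5))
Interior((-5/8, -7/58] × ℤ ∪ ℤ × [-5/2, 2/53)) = ∅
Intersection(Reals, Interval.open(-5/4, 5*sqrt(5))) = Interval.open(-5/4, 5*sqrt(5))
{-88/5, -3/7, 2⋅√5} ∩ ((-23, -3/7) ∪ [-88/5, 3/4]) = {-88/5, -3/7}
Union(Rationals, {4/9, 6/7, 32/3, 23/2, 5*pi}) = Union({5*pi}, Rationals)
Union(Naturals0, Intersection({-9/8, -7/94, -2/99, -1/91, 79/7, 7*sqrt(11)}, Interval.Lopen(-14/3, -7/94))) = Union({-9/8, -7/94}, Naturals0)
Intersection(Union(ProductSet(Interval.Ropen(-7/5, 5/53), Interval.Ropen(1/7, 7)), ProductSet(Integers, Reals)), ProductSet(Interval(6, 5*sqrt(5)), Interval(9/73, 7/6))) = ProductSet(Range(6, 12, 1), Interval(9/73, 7/6))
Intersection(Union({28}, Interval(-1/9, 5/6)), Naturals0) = Union({28}, Range(0, 1, 1))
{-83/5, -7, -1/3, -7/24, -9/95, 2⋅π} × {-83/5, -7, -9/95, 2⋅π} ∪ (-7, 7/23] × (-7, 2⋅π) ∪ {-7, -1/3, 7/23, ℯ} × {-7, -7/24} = ({-7, -1/3, 7/23, ℯ} × {-7, -7/24}) ∪ ((-7, 7/23] × (-7, 2⋅π)) ∪ ({-83/5, -7, -1/3, -7/24, -9/95, 2⋅π} × {-83/5, -7, -9/95, 2⋅π})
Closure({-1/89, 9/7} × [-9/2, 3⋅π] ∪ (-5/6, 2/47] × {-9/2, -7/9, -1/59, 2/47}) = ({-1/89, 9/7} × [-9/2, 3⋅π]) ∪ ([-5/6, 2/47] × {-9/2, -7/9, -1/59, 2/47})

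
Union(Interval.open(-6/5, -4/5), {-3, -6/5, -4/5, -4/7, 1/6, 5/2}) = Union({-3, -4/7, 1/6, 5/2}, Interval(-6/5, -4/5))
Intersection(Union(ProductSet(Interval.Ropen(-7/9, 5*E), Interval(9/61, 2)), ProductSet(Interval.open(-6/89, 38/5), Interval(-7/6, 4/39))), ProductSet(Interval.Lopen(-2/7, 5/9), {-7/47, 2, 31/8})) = Union(ProductSet(Interval.Lopen(-2/7, 5/9), {2}), ProductSet(Interval.Lopen(-6/89, 5/9), {-7/47}))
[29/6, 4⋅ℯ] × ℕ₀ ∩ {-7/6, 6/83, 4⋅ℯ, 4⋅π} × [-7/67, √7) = {4⋅ℯ} × {0, 1, 2}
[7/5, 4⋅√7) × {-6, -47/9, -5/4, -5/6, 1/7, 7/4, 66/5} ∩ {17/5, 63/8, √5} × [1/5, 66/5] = {17/5, 63/8, √5} × {7/4, 66/5}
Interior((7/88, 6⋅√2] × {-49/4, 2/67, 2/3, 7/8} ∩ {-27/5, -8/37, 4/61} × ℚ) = ∅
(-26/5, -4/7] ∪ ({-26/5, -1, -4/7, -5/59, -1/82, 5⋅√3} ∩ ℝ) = [-26/5, -4/7] ∪ {-5/59, -1/82, 5⋅√3}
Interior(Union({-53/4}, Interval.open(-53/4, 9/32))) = Interval.open(-53/4, 9/32)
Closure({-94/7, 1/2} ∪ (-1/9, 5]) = {-94/7} ∪ [-1/9, 5]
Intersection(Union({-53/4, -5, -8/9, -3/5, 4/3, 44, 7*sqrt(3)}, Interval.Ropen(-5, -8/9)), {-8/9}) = {-8/9}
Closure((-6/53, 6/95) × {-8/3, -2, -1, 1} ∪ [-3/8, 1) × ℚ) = [-3/8, 1] × ℝ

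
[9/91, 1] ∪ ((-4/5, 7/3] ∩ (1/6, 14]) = [9/91, 7/3]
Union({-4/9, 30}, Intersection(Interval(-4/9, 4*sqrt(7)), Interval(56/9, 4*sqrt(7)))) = Union({-4/9, 30}, Interval(56/9, 4*sqrt(7)))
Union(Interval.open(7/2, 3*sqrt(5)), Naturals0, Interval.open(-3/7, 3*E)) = Union(Interval.open(-3/7, 3*E), Naturals0)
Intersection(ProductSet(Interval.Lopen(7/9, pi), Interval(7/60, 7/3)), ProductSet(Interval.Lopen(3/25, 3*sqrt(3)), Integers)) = ProductSet(Interval.Lopen(7/9, pi), Range(1, 3, 1))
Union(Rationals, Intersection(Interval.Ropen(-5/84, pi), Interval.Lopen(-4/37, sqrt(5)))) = Union(Interval(-5/84, sqrt(5)), Rationals)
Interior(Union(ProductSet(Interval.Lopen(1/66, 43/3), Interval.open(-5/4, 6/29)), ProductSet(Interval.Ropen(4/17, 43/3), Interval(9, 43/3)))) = Union(ProductSet(Interval.open(1/66, 43/3), Interval.open(-5/4, 6/29)), ProductSet(Interval.open(4/17, 43/3), Interval.open(9, 43/3)))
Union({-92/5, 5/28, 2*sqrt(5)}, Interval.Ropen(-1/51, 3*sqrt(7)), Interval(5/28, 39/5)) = Union({-92/5}, Interval.Ropen(-1/51, 3*sqrt(7)))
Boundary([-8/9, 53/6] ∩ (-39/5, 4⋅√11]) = {-8/9, 53/6}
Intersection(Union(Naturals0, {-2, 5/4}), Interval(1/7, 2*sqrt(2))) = Union({5/4}, Range(1, 3, 1))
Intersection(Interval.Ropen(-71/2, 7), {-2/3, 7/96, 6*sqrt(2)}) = {-2/3, 7/96}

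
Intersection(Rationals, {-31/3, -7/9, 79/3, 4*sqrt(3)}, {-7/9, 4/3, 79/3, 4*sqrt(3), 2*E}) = {-7/9, 79/3}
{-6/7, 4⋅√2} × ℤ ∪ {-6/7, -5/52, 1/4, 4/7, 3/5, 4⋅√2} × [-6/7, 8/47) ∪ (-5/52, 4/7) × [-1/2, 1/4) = ({-6/7, 4⋅√2} × ℤ) ∪ ((-5/52, 4/7) × [-1/2, 1/4)) ∪ ({-6/7, -5/52, 1/4, 4/7, 3/5, 4⋅√2} × [-6/7, 8/47))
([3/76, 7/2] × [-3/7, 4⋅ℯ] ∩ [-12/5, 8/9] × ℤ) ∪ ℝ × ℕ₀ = ℝ × ℕ₀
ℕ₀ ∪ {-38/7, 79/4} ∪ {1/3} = {-38/7, 1/3, 79/4} ∪ ℕ₀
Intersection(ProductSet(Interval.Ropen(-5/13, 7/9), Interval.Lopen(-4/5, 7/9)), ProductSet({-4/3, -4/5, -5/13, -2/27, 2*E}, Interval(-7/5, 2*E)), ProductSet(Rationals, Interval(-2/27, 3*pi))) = ProductSet({-5/13, -2/27}, Interval(-2/27, 7/9))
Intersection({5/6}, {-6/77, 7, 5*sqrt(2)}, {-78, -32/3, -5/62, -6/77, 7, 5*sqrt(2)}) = EmptySet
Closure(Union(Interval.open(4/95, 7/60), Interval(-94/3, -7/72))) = Union(Interval(-94/3, -7/72), Interval(4/95, 7/60))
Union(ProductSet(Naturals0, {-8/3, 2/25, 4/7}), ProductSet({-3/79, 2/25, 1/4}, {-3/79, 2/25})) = Union(ProductSet({-3/79, 2/25, 1/4}, {-3/79, 2/25}), ProductSet(Naturals0, {-8/3, 2/25, 4/7}))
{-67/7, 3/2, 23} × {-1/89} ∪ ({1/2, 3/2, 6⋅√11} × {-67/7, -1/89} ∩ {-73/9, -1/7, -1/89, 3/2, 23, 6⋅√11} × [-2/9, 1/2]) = {-67/7, 3/2, 23, 6⋅√11} × {-1/89}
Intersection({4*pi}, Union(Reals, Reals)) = {4*pi}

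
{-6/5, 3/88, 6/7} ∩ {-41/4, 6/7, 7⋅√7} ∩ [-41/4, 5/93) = ∅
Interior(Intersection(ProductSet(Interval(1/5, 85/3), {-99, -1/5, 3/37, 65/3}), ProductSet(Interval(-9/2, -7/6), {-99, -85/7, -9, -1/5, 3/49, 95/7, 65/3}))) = EmptySet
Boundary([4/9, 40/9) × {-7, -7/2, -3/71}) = [4/9, 40/9] × {-7, -7/2, -3/71}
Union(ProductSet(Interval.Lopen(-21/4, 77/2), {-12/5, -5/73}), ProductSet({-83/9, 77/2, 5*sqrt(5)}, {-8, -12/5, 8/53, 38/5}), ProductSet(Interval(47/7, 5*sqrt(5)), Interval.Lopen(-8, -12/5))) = Union(ProductSet({-83/9, 77/2, 5*sqrt(5)}, {-8, -12/5, 8/53, 38/5}), ProductSet(Interval.Lopen(-21/4, 77/2), {-12/5, -5/73}), ProductSet(Interval(47/7, 5*sqrt(5)), Interval.Lopen(-8, -12/5)))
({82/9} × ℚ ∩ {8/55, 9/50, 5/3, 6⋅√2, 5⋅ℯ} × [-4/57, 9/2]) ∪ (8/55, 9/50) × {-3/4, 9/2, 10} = (8/55, 9/50) × {-3/4, 9/2, 10}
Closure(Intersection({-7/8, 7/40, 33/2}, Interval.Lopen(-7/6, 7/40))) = {-7/8, 7/40}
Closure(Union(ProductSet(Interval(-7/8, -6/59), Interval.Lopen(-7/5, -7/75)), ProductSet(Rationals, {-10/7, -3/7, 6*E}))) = Union(ProductSet(Interval(-7/8, -6/59), Interval(-7/5, -7/75)), ProductSet(Reals, {-10/7, 6*E}), ProductSet(Union(Interval(-oo, -7/8), Interval(-6/59, oo), Rationals), {-10/7, -3/7, 6*E}))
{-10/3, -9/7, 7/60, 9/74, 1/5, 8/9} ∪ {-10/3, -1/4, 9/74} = {-10/3, -9/7, -1/4, 7/60, 9/74, 1/5, 8/9}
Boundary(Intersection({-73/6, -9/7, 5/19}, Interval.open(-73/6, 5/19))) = {-9/7}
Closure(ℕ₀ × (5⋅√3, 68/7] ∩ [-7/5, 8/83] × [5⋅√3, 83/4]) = {0} × [5⋅√3, 68/7]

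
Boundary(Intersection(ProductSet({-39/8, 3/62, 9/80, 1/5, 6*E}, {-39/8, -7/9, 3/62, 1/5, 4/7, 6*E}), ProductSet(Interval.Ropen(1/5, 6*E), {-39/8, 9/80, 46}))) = ProductSet({1/5}, {-39/8})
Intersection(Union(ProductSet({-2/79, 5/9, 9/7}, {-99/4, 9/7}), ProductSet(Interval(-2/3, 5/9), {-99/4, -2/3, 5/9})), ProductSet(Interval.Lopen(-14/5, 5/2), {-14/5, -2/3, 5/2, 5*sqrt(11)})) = ProductSet(Interval(-2/3, 5/9), {-2/3})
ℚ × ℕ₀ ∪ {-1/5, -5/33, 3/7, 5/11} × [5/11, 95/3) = (ℚ × ℕ₀) ∪ ({-1/5, -5/33, 3/7, 5/11} × [5/11, 95/3))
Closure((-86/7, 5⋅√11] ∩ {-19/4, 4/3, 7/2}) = {-19/4, 4/3, 7/2}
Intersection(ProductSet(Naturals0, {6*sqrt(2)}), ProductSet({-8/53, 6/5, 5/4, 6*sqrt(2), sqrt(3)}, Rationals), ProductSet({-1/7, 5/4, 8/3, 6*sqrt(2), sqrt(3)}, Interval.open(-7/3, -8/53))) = EmptySet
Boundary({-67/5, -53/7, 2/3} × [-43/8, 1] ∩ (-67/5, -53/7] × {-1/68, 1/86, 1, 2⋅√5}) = {-53/7} × {-1/68, 1/86, 1}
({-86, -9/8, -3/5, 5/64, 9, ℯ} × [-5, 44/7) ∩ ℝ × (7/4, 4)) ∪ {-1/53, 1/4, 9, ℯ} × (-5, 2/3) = ({-1/53, 1/4, 9, ℯ} × (-5, 2/3)) ∪ ({-86, -9/8, -3/5, 5/64, 9, ℯ} × (7/4, 4))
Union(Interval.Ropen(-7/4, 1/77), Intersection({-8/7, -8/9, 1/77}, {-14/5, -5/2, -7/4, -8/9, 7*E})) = Interval.Ropen(-7/4, 1/77)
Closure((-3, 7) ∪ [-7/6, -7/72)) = [-3, 7]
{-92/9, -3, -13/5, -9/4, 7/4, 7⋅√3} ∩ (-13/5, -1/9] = {-9/4}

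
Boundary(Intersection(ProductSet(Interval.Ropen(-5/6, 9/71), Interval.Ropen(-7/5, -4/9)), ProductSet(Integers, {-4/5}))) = ProductSet(Range(0, 1, 1), {-4/5})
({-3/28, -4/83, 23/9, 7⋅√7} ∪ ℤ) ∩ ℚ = ℤ ∪ {-3/28, -4/83, 23/9}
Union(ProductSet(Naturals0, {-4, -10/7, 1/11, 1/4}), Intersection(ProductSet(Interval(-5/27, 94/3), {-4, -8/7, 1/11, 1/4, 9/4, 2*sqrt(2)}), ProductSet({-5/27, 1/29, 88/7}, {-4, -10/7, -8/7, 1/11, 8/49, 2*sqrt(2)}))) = Union(ProductSet({-5/27, 1/29, 88/7}, {-4, -8/7, 1/11, 2*sqrt(2)}), ProductSet(Naturals0, {-4, -10/7, 1/11, 1/4}))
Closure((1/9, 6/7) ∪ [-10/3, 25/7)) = [-10/3, 25/7]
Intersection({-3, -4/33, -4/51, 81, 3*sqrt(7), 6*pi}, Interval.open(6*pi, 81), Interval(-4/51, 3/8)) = EmptySet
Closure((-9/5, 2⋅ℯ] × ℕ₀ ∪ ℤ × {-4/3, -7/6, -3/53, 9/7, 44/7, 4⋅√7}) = ([-9/5, 2⋅ℯ] × ℕ₀) ∪ (ℤ × {-4/3, -7/6, -3/53, 9/7, 44/7, 4⋅√7})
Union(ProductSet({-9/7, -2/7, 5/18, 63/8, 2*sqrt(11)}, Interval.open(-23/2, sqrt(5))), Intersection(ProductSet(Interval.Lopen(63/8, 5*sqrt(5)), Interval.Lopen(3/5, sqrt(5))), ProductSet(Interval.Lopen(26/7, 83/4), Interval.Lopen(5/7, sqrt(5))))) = Union(ProductSet({-9/7, -2/7, 5/18, 63/8, 2*sqrt(11)}, Interval.open(-23/2, sqrt(5))), ProductSet(Interval.Lopen(63/8, 5*sqrt(5)), Interval.Lopen(5/7, sqrt(5))))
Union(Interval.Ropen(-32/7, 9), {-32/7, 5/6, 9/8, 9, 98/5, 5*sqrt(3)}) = Union({98/5}, Interval(-32/7, 9))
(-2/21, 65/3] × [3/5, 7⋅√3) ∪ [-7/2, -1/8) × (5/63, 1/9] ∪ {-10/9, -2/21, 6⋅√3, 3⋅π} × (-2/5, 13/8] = ([-7/2, -1/8) × (5/63, 1/9]) ∪ ((-2/21, 65/3] × [3/5, 7⋅√3)) ∪ ({-10/9, -2/21, 6⋅√3, 3⋅π} × (-2/5, 13/8])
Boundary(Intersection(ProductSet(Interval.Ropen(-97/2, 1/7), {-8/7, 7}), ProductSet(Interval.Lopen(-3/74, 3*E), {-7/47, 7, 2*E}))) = ProductSet(Interval(-3/74, 1/7), {7})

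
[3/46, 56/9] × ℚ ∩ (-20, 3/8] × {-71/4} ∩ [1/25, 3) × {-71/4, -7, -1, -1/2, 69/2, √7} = [3/46, 3/8] × {-71/4}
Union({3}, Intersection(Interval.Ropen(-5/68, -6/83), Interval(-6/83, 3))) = {3}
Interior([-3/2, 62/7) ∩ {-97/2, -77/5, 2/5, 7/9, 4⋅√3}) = ∅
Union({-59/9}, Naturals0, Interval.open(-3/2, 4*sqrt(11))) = Union({-59/9}, Interval.open(-3/2, 4*sqrt(11)), Naturals0)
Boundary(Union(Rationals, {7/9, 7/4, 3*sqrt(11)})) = Reals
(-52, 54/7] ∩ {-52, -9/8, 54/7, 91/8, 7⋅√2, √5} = {-9/8, 54/7, √5}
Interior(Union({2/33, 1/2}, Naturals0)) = EmptySet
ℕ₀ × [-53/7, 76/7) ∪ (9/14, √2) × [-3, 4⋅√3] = (ℕ₀ × [-53/7, 76/7)) ∪ ((9/14, √2) × [-3, 4⋅√3])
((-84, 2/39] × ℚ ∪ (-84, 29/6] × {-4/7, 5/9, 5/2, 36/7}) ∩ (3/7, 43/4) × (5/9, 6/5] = ∅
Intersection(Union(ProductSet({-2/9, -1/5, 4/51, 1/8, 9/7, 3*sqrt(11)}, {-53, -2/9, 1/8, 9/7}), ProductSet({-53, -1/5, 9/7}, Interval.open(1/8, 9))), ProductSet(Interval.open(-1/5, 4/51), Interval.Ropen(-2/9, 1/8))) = EmptySet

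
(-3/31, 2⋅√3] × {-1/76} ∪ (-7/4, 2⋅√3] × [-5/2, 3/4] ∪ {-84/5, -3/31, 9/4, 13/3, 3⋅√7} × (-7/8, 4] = ((-7/4, 2⋅√3] × [-5/2, 3/4]) ∪ ({-84/5, -3/31, 9/4, 13/3, 3⋅√7} × (-7/8, 4])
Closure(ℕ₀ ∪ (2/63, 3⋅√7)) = ℕ₀ ∪ [2/63, 3⋅√7] ∪ (ℕ₀ \ (2/63, 3⋅√7))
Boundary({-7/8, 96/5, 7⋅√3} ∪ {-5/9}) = {-7/8, -5/9, 96/5, 7⋅√3}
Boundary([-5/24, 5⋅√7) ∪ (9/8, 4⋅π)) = {-5/24, 5⋅√7}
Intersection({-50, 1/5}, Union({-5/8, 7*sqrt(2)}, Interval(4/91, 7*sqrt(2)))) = {1/5}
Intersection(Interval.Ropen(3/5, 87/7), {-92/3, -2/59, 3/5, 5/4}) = {3/5, 5/4}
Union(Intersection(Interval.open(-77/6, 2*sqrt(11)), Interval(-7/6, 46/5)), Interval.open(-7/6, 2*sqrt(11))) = Interval.Ropen(-7/6, 2*sqrt(11))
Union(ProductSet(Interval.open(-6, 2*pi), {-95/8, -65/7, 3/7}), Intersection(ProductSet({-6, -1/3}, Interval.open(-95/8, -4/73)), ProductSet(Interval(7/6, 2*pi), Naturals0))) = ProductSet(Interval.open(-6, 2*pi), {-95/8, -65/7, 3/7})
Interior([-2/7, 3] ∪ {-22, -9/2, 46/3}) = (-2/7, 3)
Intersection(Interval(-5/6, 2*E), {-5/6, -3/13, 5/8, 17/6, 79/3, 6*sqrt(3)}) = {-5/6, -3/13, 5/8, 17/6}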